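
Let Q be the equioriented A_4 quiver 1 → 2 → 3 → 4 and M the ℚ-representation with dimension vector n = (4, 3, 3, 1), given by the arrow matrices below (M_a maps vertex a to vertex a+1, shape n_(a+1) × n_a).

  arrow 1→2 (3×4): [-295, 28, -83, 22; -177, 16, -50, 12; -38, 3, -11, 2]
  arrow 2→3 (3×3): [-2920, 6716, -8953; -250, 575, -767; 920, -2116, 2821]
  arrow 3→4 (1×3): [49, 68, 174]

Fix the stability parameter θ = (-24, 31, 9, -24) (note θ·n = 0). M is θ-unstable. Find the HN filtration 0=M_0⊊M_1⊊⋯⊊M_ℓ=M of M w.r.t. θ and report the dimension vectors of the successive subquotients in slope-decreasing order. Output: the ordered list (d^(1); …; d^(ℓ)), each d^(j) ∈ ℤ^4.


Interval decomposition of M: I[1,1], I[1,2], I[1,3], I[1,4], I[3,3].
HN type (ℓ=5): μ^(1)=31; μ^(2)=20; μ^(3)=9; μ^(4)=16/3; μ^(5)=-24

((0, 1, 0, 0); (0, 1, 1, 0); (0, 0, 1, 0); (0, 1, 1, 1); (4, 0, 0, 0))


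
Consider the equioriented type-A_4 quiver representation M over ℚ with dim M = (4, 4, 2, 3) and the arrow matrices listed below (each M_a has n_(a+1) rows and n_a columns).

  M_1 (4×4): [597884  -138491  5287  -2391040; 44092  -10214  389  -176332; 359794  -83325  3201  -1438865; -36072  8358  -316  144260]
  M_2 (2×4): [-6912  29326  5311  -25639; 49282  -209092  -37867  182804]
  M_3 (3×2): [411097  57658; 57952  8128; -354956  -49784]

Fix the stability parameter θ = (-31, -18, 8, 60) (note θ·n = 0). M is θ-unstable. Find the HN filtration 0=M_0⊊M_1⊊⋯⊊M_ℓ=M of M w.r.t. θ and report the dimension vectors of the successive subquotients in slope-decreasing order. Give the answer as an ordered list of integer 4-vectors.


Interval decomposition of M: I[1,1], I[1,2]^2, I[1,4], I[2,3], I[4,4]^2.
HN type (ℓ=4): μ^(1)=60; μ^(2)=8; μ^(3)=-18; μ^(4)=-31

((0, 0, 0, 3); (0, 0, 2, 0); (0, 4, 0, 0); (4, 0, 0, 0))


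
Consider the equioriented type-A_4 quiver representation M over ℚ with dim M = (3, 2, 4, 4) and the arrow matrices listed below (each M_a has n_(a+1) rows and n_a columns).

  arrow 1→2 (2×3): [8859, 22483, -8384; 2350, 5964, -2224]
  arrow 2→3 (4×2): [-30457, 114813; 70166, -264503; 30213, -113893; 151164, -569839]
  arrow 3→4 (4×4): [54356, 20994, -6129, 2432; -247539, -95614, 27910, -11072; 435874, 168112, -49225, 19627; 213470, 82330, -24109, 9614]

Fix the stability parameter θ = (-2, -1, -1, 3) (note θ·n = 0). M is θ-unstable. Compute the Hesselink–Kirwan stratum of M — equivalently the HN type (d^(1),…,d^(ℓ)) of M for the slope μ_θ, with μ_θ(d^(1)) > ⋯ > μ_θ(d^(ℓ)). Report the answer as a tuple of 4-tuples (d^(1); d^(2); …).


Via rank(M_{q-1}∘⋯∘M_p): M ≅ I[1,1], I[1,4]^2, I[3,3], I[3,4], I[4,4].
μ_θ-semistable layers: μ^(1)=3; μ^(2)=-1; μ^(3)=-2

((0, 0, 0, 4); (0, 2, 4, 0); (3, 0, 0, 0))


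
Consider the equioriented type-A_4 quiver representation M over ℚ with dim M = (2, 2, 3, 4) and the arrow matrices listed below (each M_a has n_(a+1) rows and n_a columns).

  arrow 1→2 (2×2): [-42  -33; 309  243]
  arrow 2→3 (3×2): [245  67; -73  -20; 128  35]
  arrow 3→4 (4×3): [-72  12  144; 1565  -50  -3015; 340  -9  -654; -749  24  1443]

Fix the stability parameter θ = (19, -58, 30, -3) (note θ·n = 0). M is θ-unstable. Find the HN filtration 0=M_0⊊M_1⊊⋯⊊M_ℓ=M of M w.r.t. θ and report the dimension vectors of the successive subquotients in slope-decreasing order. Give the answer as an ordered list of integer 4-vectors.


Barcode: M ≅ I[1,3], I[1,4], I[3,4], I[4,4]^2. HN layers by μ_θ (4 steps, strictly decreasing):
  μ^(1)=30; μ^(2)=27/2; μ^(3)=-3; μ^(4)=-39/2

((0, 0, 1, 0); (0, 0, 2, 2); (0, 0, 0, 2); (2, 2, 0, 0))


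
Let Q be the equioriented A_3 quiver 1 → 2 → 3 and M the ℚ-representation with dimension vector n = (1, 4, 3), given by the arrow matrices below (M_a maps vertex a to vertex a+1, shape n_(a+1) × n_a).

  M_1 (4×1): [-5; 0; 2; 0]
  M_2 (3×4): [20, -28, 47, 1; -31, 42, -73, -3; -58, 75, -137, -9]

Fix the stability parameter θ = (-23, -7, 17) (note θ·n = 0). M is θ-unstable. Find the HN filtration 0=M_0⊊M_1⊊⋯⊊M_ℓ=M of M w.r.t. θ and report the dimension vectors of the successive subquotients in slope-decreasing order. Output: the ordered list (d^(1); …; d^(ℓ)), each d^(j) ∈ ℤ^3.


Barcode: M ≅ I[1,3], I[2,2], I[2,3]^2. HN layers by μ_θ (3 steps, strictly decreasing):
  μ^(1)=17; μ^(2)=-7; μ^(3)=-23

((0, 0, 3); (0, 4, 0); (1, 0, 0))


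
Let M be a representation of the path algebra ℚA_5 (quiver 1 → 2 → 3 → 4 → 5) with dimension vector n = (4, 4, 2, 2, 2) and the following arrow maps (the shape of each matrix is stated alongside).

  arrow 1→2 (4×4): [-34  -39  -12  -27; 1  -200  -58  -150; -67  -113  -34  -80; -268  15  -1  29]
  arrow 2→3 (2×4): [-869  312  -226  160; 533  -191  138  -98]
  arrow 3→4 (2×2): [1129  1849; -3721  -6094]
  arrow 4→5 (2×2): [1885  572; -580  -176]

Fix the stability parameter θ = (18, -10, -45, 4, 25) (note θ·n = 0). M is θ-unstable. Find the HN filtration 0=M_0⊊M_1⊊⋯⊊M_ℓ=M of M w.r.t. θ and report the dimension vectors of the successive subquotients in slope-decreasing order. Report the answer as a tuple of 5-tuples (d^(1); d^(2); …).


Interval decomposition of M: I[1,2]^2, I[1,4], I[1,5], I[5,5].
HN type (ℓ=3): μ^(1)=25; μ^(2)=4; μ^(3)=-37/3

((0, 0, 0, 0, 2); (2, 2, 0, 2, 0); (2, 2, 2, 0, 0))


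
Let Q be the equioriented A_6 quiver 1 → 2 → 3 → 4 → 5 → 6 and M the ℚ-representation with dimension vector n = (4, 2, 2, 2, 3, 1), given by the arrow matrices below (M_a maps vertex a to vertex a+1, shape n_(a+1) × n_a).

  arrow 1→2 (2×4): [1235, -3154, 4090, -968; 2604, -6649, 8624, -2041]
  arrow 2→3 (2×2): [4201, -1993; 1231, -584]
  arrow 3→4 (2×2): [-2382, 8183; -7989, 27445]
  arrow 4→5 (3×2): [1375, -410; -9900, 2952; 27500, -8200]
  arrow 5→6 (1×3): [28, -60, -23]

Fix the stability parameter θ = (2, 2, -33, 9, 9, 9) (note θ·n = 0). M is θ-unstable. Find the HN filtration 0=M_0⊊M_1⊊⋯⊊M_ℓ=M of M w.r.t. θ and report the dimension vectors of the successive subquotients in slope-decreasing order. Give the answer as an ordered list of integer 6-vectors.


Interval decomposition of M: I[1,1]^2, I[1,4], I[1,5], I[5,5], I[5,6].
HN type (ℓ=3): μ^(1)=9; μ^(2)=2; μ^(3)=-29/3

((0, 0, 0, 2, 3, 1); (2, 0, 0, 0, 0, 0); (2, 2, 2, 0, 0, 0))


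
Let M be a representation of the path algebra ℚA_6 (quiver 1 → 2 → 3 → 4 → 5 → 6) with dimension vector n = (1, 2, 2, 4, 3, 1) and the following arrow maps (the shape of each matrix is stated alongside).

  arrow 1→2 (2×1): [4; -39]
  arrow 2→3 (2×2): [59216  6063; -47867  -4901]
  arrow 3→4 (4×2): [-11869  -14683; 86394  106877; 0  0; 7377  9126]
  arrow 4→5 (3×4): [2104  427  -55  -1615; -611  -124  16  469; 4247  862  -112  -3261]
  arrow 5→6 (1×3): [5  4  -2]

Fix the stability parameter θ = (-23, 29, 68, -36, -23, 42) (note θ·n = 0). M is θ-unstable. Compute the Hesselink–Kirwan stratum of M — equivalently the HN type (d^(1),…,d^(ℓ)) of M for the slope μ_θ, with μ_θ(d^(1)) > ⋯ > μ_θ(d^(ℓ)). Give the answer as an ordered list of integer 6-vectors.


Interval decomposition of M: I[1,6], I[2,5], I[4,4], I[4,5].
HN type (ℓ=4): μ^(1)=42; μ^(2)=19/2; μ^(3)=-23; μ^(4)=-36

((0, 0, 0, 0, 0, 1); (0, 2, 2, 2, 2, 0); (1, 0, 0, 0, 1, 0); (0, 0, 0, 2, 0, 0))


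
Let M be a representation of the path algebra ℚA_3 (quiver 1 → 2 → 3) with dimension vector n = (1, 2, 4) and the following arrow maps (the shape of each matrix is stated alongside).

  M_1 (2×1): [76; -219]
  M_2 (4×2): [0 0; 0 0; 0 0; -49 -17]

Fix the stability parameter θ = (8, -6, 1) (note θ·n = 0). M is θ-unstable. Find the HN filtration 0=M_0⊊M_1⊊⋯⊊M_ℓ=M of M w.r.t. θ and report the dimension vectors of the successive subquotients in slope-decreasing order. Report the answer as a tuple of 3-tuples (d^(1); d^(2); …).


Barcode: M ≅ I[1,3], I[2,2], I[3,3]^3. HN layers by μ_θ (2 steps, strictly decreasing):
  μ^(1)=1; μ^(2)=-6

((1, 1, 4); (0, 1, 0))


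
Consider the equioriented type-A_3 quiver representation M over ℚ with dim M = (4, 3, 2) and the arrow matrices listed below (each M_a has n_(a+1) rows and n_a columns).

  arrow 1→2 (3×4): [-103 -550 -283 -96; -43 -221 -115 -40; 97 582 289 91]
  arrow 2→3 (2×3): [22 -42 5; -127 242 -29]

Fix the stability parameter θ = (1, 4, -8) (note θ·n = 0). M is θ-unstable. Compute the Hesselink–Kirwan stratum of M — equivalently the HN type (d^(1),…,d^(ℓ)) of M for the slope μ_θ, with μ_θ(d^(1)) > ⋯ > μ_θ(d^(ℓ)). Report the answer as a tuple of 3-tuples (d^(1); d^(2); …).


Via rank(M_{q-1}∘⋯∘M_p): M ≅ I[1,1], I[1,2], I[1,3]^2.
μ_θ-semistable layers: μ^(1)=4; μ^(2)=1; μ^(3)=-1

((0, 1, 0); (2, 0, 0); (2, 2, 2))


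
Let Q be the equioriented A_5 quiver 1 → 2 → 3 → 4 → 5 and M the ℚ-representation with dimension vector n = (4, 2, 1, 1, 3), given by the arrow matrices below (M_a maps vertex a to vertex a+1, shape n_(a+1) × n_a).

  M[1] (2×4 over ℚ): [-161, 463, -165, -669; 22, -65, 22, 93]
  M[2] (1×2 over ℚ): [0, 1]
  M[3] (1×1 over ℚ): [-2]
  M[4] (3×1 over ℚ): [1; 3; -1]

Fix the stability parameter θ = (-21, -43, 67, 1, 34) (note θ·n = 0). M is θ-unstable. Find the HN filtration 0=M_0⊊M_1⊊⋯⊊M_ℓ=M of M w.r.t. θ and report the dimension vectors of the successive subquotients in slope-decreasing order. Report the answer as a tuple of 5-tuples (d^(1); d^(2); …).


Barcode: M ≅ I[1,1]^2, I[1,2], I[1,5], I[5,5]^2. HN layers by μ_θ (3 steps, strictly decreasing):
  μ^(1)=34; μ^(2)=-21; μ^(3)=-32

((0, 0, 1, 1, 3); (2, 0, 0, 0, 0); (2, 2, 0, 0, 0))


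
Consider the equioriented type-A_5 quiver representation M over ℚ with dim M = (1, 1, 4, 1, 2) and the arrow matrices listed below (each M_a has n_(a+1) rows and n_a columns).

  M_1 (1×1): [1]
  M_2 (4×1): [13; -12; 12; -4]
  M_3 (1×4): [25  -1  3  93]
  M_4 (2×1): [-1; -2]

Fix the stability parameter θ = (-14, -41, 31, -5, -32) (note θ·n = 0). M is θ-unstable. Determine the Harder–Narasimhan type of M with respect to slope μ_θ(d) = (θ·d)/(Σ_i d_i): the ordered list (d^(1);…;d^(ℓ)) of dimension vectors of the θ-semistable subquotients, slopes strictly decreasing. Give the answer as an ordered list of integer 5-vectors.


Interval decomposition of M: I[1,5], I[3,3]^3, I[5,5].
HN type (ℓ=4): μ^(1)=31; μ^(2)=-2; μ^(3)=-55/2; μ^(4)=-32

((0, 0, 3, 0, 0); (0, 0, 1, 1, 1); (1, 1, 0, 0, 0); (0, 0, 0, 0, 1))


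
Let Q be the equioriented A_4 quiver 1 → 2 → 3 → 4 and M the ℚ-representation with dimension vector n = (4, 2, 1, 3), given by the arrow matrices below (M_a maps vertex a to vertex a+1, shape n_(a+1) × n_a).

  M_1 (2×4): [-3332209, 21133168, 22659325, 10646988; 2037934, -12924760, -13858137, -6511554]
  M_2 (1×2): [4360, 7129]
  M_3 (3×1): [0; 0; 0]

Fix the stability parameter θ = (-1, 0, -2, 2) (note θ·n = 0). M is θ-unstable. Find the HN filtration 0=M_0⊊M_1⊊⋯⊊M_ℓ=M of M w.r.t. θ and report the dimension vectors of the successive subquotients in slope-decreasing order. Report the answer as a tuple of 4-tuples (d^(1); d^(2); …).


Via rank(M_{q-1}∘⋯∘M_p): M ≅ I[1,1]^2, I[1,2], I[1,3], I[4,4]^3.
μ_θ-semistable layers: μ^(1)=2; μ^(2)=0; μ^(3)=-1

((0, 0, 0, 3); (0, 1, 0, 0); (4, 1, 1, 0))


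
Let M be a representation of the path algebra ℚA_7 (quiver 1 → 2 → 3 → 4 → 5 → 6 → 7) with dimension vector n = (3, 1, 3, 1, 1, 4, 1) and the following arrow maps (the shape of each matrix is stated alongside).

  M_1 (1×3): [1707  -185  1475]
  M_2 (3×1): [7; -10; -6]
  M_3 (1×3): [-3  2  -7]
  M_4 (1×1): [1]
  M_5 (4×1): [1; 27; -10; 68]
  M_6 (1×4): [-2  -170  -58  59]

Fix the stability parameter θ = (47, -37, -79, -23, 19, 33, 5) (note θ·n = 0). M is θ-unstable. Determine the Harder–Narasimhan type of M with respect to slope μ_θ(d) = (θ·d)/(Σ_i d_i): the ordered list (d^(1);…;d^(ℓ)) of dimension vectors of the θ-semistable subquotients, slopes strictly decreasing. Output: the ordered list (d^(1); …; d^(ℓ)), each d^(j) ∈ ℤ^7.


Via rank(M_{q-1}∘⋯∘M_p): M ≅ I[1,1]^2, I[1,6], I[3,3]^2, I[6,6]^2, I[6,7].
μ_θ-semistable layers: μ^(1)=47; μ^(2)=33; μ^(3)=19; μ^(4)=-23; μ^(5)=-79

((2, 0, 0, 0, 0, 0, 0); (0, 0, 0, 0, 0, 3, 0); (0, 0, 0, 0, 1, 1, 1); (1, 1, 1, 1, 0, 0, 0); (0, 0, 2, 0, 0, 0, 0))


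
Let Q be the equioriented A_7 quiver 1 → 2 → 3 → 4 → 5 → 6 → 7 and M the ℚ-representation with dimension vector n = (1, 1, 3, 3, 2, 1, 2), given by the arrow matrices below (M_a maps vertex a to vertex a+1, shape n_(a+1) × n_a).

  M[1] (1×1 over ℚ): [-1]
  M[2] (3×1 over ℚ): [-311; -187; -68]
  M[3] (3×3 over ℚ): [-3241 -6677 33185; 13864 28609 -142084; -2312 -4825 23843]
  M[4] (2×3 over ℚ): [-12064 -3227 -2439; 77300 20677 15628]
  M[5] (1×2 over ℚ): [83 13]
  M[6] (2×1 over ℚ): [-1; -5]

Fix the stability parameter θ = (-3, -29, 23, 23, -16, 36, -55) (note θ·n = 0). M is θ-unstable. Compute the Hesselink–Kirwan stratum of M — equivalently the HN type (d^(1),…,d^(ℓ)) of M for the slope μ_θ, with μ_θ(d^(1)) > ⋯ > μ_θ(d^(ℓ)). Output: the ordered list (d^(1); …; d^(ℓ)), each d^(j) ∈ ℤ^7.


Via rank(M_{q-1}∘⋯∘M_p): M ≅ I[1,7], I[3,4], I[3,5], I[7,7].
μ_θ-semistable layers: μ^(1)=23; μ^(2)=10; μ^(3)=11/5; μ^(4)=-16; μ^(5)=-55

((0, 0, 1, 1, 0, 0, 0); (0, 0, 1, 1, 1, 0, 0); (0, 0, 1, 1, 1, 1, 1); (1, 1, 0, 0, 0, 0, 0); (0, 0, 0, 0, 0, 0, 1))


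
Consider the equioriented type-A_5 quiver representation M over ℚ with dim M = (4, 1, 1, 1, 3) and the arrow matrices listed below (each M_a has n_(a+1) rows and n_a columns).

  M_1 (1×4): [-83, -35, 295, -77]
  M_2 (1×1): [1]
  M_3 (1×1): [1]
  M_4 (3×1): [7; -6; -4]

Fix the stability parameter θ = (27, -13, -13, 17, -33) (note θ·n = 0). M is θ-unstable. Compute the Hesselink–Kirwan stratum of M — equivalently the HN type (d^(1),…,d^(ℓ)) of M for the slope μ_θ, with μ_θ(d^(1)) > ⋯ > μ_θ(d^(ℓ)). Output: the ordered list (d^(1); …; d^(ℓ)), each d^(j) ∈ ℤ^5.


Barcode: M ≅ I[1,1]^3, I[1,5], I[5,5]^2. HN layers by μ_θ (3 steps, strictly decreasing):
  μ^(1)=27; μ^(2)=-3; μ^(3)=-33

((3, 0, 0, 0, 0); (1, 1, 1, 1, 1); (0, 0, 0, 0, 2))


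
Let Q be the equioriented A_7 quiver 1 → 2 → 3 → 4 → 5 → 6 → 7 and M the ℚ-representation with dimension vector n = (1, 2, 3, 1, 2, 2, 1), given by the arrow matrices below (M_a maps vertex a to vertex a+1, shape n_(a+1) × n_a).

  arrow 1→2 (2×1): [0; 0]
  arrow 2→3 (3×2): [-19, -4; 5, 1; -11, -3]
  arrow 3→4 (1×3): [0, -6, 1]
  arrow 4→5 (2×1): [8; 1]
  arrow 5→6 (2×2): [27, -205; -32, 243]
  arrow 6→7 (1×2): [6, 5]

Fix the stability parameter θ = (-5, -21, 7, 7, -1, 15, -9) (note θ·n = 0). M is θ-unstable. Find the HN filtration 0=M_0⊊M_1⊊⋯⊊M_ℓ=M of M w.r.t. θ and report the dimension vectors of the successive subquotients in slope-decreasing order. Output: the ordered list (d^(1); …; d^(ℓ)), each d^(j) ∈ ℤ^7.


Interval decomposition of M: I[1,1], I[2,3], I[2,7], I[3,3], I[5,6].
HN type (ℓ=6): μ^(1)=15; μ^(2)=7; μ^(3)=19/5; μ^(4)=-1; μ^(5)=-5; μ^(6)=-21

((0, 0, 0, 0, 0, 1, 0); (0, 0, 2, 0, 0, 0, 0); (0, 0, 1, 1, 1, 1, 1); (0, 0, 0, 0, 1, 0, 0); (1, 0, 0, 0, 0, 0, 0); (0, 2, 0, 0, 0, 0, 0))


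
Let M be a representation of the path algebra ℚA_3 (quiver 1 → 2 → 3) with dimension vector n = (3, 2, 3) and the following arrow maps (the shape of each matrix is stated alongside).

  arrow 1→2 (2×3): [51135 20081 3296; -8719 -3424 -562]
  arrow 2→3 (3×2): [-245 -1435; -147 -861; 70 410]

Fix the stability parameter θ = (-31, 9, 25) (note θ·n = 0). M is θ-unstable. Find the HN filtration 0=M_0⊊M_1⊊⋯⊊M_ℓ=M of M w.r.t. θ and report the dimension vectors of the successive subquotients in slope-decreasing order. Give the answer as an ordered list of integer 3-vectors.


Interval decomposition of M: I[1,1], I[1,2], I[1,3], I[3,3]^2.
HN type (ℓ=3): μ^(1)=25; μ^(2)=9; μ^(3)=-31

((0, 0, 3); (0, 2, 0); (3, 0, 0))


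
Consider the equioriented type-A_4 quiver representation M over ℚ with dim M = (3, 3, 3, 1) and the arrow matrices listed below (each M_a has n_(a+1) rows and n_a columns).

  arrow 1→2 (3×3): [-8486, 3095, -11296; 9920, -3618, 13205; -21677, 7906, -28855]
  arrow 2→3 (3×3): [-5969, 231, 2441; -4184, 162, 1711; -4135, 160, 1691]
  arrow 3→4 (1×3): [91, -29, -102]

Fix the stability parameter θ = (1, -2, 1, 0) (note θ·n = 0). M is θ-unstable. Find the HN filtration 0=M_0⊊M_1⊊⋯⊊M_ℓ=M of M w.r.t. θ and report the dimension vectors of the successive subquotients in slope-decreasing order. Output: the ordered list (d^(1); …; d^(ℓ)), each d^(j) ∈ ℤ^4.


Interval decomposition of M: I[1,3]^2, I[1,4].
HN type (ℓ=3): μ^(1)=1; μ^(2)=1/2; μ^(3)=-1/2

((0, 0, 2, 0); (0, 0, 1, 1); (3, 3, 0, 0))


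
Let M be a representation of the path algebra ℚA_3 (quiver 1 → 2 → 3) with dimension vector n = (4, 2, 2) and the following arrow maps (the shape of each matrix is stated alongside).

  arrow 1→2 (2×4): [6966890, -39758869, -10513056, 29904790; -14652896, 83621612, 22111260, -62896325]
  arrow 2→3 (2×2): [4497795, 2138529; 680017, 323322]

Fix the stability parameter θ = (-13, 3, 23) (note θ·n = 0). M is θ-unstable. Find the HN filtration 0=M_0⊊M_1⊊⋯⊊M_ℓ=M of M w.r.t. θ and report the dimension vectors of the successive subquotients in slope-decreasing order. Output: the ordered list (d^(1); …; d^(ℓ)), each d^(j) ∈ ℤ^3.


Via rank(M_{q-1}∘⋯∘M_p): M ≅ I[1,1]^2, I[1,3]^2.
μ_θ-semistable layers: μ^(1)=23; μ^(2)=3; μ^(3)=-13

((0, 0, 2); (0, 2, 0); (4, 0, 0))


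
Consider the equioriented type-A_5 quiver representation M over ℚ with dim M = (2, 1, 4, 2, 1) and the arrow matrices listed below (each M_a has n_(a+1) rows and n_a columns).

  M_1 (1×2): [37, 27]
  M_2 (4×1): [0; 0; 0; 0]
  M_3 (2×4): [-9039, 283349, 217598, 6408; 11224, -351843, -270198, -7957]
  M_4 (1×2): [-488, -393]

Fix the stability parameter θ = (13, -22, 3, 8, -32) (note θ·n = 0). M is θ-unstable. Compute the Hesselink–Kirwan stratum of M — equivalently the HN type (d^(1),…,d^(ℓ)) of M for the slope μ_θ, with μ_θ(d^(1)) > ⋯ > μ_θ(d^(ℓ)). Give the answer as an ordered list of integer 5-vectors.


Interval decomposition of M: I[1,1], I[1,2], I[3,3]^2, I[3,4], I[3,5].
HN type (ℓ=5): μ^(1)=13; μ^(2)=8; μ^(3)=3; μ^(4)=-9/2; μ^(5)=-7

((1, 0, 0, 0, 0); (0, 0, 0, 1, 0); (0, 0, 3, 0, 0); (1, 1, 0, 0, 0); (0, 0, 1, 1, 1))


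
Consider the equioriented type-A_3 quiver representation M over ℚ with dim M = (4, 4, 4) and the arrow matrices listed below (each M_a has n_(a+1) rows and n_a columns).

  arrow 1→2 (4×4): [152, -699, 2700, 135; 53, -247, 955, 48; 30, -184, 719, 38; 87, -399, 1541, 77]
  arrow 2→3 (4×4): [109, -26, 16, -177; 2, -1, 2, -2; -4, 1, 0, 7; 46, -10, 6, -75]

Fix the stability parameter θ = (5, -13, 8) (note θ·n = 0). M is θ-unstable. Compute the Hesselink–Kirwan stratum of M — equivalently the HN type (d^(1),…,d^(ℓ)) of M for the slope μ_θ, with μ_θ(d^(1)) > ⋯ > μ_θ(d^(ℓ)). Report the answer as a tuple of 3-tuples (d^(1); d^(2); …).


Barcode: M ≅ I[1,2], I[1,3]^3, I[3,3]. HN layers by μ_θ (2 steps, strictly decreasing):
  μ^(1)=8; μ^(2)=-4

((0, 0, 4); (4, 4, 0))


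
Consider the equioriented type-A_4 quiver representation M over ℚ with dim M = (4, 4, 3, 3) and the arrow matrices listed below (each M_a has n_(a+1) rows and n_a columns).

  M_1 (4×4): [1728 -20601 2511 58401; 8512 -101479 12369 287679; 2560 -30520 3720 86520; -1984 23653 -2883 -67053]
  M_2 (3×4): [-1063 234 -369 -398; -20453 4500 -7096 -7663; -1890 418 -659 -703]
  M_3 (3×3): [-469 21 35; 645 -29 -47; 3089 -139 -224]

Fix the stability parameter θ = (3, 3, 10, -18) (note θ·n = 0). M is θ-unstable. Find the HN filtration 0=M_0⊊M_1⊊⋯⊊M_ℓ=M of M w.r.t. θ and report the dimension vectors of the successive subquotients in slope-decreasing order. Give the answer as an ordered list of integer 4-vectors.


Interval decomposition of M: I[1,1]^3, I[1,4], I[2,2], I[2,3], I[2,4], I[4,4].
HN type (ℓ=5): μ^(1)=10; μ^(2)=3; μ^(3)=-1/2; μ^(4)=-5/3; μ^(5)=-18

((0, 0, 1, 0); (3, 2, 0, 0); (1, 1, 1, 1); (0, 1, 1, 1); (0, 0, 0, 1))


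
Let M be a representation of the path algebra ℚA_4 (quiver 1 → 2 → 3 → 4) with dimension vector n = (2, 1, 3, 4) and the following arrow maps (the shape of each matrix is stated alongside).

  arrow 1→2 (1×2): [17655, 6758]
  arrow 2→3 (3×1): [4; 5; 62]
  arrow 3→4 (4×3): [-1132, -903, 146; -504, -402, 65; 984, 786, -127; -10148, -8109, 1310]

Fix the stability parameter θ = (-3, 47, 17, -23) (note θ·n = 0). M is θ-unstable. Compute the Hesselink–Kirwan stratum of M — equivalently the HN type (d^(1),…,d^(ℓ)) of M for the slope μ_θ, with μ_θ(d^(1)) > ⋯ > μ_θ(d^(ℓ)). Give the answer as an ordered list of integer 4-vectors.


Via rank(M_{q-1}∘⋯∘M_p): M ≅ I[1,1], I[1,4], I[3,3], I[3,4], I[4,4]^2.
μ_θ-semistable layers: μ^(1)=17; μ^(2)=41/3; μ^(3)=-3; μ^(4)=-23

((0, 0, 1, 0); (0, 1, 1, 1); (2, 0, 1, 1); (0, 0, 0, 2))


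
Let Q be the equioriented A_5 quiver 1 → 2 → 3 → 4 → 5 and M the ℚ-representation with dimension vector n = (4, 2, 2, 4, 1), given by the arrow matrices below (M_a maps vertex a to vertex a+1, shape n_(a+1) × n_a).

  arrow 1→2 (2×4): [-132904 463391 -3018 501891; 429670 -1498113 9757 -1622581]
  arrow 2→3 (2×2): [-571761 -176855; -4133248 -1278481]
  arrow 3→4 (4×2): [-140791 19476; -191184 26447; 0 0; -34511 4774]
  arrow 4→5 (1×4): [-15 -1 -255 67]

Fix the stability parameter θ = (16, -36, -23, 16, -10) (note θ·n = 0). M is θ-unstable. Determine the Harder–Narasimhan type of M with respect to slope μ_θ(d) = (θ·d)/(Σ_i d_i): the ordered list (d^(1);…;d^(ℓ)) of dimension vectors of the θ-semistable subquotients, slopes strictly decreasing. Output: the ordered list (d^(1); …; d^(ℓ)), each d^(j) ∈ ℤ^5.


Via rank(M_{q-1}∘⋯∘M_p): M ≅ I[1,1]^2, I[1,4], I[1,5], I[4,4]^2.
μ_θ-semistable layers: μ^(1)=16; μ^(2)=3; μ^(3)=-43/3

((2, 0, 0, 3, 0); (0, 0, 0, 1, 1); (2, 2, 2, 0, 0))


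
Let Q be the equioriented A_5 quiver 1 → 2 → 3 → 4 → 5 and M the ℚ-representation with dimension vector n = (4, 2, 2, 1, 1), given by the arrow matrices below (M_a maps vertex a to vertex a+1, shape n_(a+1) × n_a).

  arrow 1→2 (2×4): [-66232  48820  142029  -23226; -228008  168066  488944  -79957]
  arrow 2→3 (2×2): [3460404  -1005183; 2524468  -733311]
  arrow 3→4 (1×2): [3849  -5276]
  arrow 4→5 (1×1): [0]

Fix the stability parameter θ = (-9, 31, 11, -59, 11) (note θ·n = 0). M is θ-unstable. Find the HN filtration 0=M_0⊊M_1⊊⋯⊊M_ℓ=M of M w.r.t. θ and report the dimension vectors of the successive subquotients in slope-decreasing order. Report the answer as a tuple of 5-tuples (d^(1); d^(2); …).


Via rank(M_{q-1}∘⋯∘M_p): M ≅ I[1,1]^2, I[1,2], I[1,4], I[3,3], I[5,5].
μ_θ-semistable layers: μ^(1)=31; μ^(2)=11; μ^(3)=-17/3; μ^(4)=-9

((0, 1, 0, 0, 0); (0, 0, 1, 0, 1); (0, 1, 1, 1, 0); (4, 0, 0, 0, 0))


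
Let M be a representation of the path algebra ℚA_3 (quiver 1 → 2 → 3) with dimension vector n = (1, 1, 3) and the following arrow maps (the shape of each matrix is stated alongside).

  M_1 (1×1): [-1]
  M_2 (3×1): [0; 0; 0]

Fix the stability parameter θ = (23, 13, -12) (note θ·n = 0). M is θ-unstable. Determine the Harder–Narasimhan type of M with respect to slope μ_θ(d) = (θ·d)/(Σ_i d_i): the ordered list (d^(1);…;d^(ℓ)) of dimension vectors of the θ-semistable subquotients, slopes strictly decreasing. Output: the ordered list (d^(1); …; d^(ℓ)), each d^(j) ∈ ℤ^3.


Barcode: M ≅ I[1,2], I[3,3]^3. HN layers by μ_θ (2 steps, strictly decreasing):
  μ^(1)=18; μ^(2)=-12

((1, 1, 0); (0, 0, 3))


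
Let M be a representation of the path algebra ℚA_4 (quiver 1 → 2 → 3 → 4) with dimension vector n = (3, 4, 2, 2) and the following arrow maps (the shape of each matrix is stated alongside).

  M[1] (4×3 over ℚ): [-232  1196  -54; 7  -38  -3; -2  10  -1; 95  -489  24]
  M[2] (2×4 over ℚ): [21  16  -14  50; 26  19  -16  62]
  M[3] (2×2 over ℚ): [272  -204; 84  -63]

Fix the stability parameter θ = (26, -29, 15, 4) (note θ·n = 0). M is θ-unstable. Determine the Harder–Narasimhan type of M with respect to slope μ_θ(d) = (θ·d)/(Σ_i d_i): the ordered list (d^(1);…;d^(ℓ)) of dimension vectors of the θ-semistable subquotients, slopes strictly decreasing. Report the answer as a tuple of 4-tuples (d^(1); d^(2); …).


Via rank(M_{q-1}∘⋯∘M_p): M ≅ I[1,2], I[1,3], I[1,4], I[2,2], I[4,4].
μ_θ-semistable layers: μ^(1)=15; μ^(2)=19/2; μ^(3)=4; μ^(4)=-3/2; μ^(5)=-29

((0, 0, 1, 0); (0, 0, 1, 1); (0, 0, 0, 1); (3, 3, 0, 0); (0, 1, 0, 0))


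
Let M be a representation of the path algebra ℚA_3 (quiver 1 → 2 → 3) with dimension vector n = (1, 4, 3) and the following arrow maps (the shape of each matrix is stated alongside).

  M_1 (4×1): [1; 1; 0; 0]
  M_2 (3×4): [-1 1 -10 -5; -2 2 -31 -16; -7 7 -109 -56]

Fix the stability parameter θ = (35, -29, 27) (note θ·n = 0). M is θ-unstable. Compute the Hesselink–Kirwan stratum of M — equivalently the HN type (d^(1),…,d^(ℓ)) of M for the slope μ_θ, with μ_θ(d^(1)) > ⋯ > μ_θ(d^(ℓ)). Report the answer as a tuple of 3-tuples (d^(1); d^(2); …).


Barcode: M ≅ I[1,2], I[2,3]^3. HN layers by μ_θ (3 steps, strictly decreasing):
  μ^(1)=27; μ^(2)=3; μ^(3)=-29

((0, 0, 3); (1, 1, 0); (0, 3, 0))


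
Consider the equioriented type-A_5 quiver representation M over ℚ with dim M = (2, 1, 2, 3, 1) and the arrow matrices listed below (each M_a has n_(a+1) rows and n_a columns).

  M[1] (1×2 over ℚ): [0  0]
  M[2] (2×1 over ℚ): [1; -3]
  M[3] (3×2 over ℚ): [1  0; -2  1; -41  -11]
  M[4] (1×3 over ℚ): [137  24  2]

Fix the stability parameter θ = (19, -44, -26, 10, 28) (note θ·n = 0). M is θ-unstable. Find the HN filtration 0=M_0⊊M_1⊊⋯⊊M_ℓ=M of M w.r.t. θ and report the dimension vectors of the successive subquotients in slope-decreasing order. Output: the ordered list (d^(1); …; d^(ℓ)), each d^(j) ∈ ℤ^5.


Barcode: M ≅ I[1,1]^2, I[2,5], I[3,4], I[4,4]. HN layers by μ_θ (5 steps, strictly decreasing):
  μ^(1)=28; μ^(2)=19; μ^(3)=10; μ^(4)=-26; μ^(5)=-44

((0, 0, 0, 0, 1); (2, 0, 0, 0, 0); (0, 0, 0, 3, 0); (0, 0, 2, 0, 0); (0, 1, 0, 0, 0))


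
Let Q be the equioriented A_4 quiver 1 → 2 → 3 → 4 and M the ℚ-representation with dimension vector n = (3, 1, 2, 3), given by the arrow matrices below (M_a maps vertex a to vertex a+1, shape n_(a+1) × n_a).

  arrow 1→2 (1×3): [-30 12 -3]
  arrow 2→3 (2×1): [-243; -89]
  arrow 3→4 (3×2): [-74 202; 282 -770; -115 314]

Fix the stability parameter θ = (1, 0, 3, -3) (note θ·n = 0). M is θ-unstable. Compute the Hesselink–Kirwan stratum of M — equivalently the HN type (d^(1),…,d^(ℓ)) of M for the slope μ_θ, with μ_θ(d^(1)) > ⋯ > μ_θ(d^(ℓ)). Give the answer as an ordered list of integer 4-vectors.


Barcode: M ≅ I[1,1]^2, I[1,4], I[3,4], I[4,4]. HN layers by μ_θ (4 steps, strictly decreasing):
  μ^(1)=1; μ^(2)=1/4; μ^(3)=0; μ^(4)=-3

((2, 0, 0, 0); (1, 1, 1, 1); (0, 0, 1, 1); (0, 0, 0, 1))


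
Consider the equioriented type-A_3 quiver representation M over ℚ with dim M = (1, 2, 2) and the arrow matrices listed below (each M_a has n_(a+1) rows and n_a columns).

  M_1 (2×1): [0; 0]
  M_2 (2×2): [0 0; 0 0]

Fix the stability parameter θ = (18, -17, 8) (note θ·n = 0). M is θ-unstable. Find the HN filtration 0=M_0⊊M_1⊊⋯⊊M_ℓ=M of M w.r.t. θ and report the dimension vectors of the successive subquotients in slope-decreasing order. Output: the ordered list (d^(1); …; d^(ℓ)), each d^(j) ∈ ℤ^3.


Via rank(M_{q-1}∘⋯∘M_p): M ≅ I[1,1], I[2,2]^2, I[3,3]^2.
μ_θ-semistable layers: μ^(1)=18; μ^(2)=8; μ^(3)=-17

((1, 0, 0); (0, 0, 2); (0, 2, 0))


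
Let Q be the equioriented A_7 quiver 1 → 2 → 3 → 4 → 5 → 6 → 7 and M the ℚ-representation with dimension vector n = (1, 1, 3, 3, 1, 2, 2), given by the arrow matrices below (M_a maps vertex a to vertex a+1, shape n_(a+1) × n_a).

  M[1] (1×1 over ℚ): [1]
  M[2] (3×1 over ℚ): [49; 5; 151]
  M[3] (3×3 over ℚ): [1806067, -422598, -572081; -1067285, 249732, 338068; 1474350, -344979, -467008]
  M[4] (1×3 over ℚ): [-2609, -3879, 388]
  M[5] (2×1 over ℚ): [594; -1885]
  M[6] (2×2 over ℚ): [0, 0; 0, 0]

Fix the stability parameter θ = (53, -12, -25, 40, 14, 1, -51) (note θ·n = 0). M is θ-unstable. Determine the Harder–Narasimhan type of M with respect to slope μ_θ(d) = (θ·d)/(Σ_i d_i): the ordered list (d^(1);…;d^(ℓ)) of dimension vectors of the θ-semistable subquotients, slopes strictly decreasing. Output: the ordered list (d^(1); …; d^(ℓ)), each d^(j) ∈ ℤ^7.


Interval decomposition of M: I[1,6], I[3,4]^2, I[6,6], I[7,7]^2.
HN type (ℓ=6): μ^(1)=40; μ^(2)=55/3; μ^(3)=16/3; μ^(4)=1; μ^(5)=-25; μ^(6)=-51

((0, 0, 0, 2, 0, 0, 0); (0, 0, 0, 1, 1, 1, 0); (1, 1, 1, 0, 0, 0, 0); (0, 0, 0, 0, 0, 1, 0); (0, 0, 2, 0, 0, 0, 0); (0, 0, 0, 0, 0, 0, 2))


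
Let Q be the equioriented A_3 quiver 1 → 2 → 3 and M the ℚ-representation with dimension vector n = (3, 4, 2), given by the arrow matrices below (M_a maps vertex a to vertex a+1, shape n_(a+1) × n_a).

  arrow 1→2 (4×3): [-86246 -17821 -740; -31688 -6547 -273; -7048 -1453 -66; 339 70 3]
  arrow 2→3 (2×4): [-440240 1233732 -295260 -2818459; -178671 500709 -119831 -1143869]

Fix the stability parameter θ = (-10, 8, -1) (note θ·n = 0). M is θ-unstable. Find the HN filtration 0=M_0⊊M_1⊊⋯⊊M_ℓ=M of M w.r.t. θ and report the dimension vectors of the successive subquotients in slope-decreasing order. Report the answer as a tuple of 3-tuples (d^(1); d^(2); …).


Interval decomposition of M: I[1,2], I[1,3]^2, I[2,2].
HN type (ℓ=3): μ^(1)=8; μ^(2)=7/2; μ^(3)=-10

((0, 2, 0); (0, 2, 2); (3, 0, 0))


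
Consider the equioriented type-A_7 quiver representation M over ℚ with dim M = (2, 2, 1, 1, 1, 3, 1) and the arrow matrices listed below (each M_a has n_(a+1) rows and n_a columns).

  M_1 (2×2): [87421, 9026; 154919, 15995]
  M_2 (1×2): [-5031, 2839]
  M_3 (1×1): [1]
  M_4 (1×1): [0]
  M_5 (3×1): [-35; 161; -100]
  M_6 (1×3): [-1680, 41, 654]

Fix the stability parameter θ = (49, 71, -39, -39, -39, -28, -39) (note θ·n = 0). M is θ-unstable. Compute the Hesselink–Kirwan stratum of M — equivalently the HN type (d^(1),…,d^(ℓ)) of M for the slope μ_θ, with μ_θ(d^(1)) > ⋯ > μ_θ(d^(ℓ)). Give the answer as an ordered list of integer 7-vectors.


Interval decomposition of M: I[1,2], I[1,4], I[5,7], I[6,6]^2.
HN type (ℓ=6): μ^(1)=71; μ^(2)=49; μ^(3)=21/2; μ^(4)=-28; μ^(5)=-67/2; μ^(6)=-39

((0, 1, 0, 0, 0, 0, 0); (1, 0, 0, 0, 0, 0, 0); (1, 1, 1, 1, 0, 0, 0); (0, 0, 0, 0, 0, 2, 0); (0, 0, 0, 0, 0, 1, 1); (0, 0, 0, 0, 1, 0, 0))


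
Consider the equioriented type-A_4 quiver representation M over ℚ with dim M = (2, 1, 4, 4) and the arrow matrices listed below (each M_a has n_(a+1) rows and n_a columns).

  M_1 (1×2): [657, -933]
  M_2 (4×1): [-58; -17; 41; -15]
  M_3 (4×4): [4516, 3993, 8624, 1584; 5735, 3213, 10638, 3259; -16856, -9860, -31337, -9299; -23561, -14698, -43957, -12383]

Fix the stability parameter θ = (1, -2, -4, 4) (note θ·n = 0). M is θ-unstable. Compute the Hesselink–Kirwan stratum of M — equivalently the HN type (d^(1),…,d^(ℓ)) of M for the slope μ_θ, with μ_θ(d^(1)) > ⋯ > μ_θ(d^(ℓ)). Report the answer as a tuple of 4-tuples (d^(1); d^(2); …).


Barcode: M ≅ I[1,1], I[1,4], I[3,4]^3. HN layers by μ_θ (4 steps, strictly decreasing):
  μ^(1)=4; μ^(2)=1; μ^(3)=-5/3; μ^(4)=-4

((0, 0, 0, 4); (1, 0, 0, 0); (1, 1, 1, 0); (0, 0, 3, 0))


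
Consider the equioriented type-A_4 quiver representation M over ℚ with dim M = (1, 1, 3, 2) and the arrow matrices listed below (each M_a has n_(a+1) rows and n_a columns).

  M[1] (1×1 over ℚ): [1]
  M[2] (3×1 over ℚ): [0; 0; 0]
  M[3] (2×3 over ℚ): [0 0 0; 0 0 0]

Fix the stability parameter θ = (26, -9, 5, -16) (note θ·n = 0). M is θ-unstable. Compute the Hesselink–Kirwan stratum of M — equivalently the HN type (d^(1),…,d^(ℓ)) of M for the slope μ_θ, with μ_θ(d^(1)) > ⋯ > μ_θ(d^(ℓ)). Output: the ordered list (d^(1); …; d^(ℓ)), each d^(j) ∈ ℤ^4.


Interval decomposition of M: I[1,2], I[3,3]^3, I[4,4]^2.
HN type (ℓ=3): μ^(1)=17/2; μ^(2)=5; μ^(3)=-16

((1, 1, 0, 0); (0, 0, 3, 0); (0, 0, 0, 2))


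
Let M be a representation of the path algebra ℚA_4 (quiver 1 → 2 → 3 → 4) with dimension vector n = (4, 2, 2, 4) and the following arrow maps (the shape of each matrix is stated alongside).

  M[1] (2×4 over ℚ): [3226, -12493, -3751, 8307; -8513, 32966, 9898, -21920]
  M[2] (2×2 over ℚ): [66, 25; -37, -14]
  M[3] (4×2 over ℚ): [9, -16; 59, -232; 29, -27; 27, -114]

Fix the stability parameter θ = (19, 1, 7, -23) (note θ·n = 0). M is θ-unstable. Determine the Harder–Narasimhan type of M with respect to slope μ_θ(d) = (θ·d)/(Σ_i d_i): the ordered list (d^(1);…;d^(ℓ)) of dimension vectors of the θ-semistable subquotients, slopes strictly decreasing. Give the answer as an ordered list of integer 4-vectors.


Via rank(M_{q-1}∘⋯∘M_p): M ≅ I[1,1]^2, I[1,4]^2, I[4,4]^2.
μ_θ-semistable layers: μ^(1)=19; μ^(2)=1; μ^(3)=-23

((2, 0, 0, 0); (2, 2, 2, 2); (0, 0, 0, 2))


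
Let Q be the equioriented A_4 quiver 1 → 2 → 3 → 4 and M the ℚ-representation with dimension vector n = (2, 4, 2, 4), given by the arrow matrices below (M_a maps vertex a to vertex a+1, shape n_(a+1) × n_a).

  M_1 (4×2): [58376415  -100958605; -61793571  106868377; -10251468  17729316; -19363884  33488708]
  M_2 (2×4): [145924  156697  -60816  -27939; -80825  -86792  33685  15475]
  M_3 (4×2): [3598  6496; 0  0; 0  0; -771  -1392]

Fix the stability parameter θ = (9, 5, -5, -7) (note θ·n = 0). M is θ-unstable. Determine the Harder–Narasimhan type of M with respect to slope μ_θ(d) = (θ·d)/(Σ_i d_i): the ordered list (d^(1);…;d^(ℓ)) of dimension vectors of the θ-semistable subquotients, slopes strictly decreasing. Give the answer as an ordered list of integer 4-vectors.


Interval decomposition of M: I[1,1], I[1,4], I[2,2]^2, I[2,3], I[4,4]^3.
HN type (ℓ=5): μ^(1)=9; μ^(2)=5; μ^(3)=1/2; μ^(4)=0; μ^(5)=-7

((1, 0, 0, 0); (0, 2, 0, 0); (1, 1, 1, 1); (0, 1, 1, 0); (0, 0, 0, 3))


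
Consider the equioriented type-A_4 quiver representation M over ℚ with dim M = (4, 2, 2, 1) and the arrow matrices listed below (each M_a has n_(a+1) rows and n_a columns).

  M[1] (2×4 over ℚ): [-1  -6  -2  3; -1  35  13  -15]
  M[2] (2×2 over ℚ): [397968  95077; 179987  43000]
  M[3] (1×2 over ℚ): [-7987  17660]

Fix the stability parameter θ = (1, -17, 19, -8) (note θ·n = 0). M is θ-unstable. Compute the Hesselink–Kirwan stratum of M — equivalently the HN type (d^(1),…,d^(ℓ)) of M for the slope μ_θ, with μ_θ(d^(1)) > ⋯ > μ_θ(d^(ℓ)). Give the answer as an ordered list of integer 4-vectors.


Via rank(M_{q-1}∘⋯∘M_p): M ≅ I[1,1]^2, I[1,3], I[1,4].
μ_θ-semistable layers: μ^(1)=19; μ^(2)=11/2; μ^(3)=1; μ^(4)=-8

((0, 0, 1, 0); (0, 0, 1, 1); (2, 0, 0, 0); (2, 2, 0, 0))


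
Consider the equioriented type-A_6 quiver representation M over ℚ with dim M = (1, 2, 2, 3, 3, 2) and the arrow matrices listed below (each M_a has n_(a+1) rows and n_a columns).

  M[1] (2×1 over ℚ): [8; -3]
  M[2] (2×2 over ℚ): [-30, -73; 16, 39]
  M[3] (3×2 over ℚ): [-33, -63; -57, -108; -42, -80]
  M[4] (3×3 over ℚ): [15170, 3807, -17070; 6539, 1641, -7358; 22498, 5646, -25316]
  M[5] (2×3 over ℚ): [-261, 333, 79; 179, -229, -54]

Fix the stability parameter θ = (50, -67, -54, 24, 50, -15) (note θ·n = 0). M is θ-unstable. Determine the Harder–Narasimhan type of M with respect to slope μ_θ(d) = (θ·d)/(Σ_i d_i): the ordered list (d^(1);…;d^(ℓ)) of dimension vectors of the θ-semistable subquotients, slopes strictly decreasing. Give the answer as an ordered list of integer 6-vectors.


Interval decomposition of M: I[1,6], I[2,5], I[4,4], I[5,6].
HN type (ℓ=7): μ^(1)=50; μ^(2)=24; μ^(3)=59/3; μ^(4)=35/2; μ^(5)=-71/3; μ^(6)=-54; μ^(7)=-67

((0, 0, 0, 0, 1, 0); (0, 0, 0, 2, 0, 0); (0, 0, 0, 1, 1, 1); (0, 0, 0, 0, 1, 1); (1, 1, 1, 0, 0, 0); (0, 0, 1, 0, 0, 0); (0, 1, 0, 0, 0, 0))


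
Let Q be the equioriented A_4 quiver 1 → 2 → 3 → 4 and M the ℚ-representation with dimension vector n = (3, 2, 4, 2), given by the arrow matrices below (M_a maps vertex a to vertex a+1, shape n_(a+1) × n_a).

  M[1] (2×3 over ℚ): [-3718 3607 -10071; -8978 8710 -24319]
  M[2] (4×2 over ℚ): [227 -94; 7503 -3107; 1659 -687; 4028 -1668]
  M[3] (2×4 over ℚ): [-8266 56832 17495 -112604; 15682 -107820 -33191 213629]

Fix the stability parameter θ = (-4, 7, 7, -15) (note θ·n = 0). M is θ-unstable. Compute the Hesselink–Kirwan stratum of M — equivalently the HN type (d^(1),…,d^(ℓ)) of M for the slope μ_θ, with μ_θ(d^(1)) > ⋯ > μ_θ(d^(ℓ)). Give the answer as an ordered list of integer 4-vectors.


Interval decomposition of M: I[1,1], I[1,3], I[1,4], I[3,3], I[3,4].
HN type (ℓ=3): μ^(1)=7; μ^(2)=-1/3; μ^(3)=-4

((0, 1, 2, 0); (0, 1, 1, 1); (3, 0, 1, 1))


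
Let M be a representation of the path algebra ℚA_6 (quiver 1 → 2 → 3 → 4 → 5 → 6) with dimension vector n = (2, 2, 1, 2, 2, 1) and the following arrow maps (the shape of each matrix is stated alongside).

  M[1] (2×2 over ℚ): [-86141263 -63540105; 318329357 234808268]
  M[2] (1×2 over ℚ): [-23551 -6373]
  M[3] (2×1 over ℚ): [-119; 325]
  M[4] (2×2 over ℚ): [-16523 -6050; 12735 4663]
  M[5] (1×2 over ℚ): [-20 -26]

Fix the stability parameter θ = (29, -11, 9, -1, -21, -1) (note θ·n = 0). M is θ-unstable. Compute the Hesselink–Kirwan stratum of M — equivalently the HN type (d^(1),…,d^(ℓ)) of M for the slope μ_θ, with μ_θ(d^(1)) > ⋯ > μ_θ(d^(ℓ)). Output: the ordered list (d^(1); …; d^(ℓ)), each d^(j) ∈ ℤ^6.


Interval decomposition of M: I[1,2], I[1,5], I[4,6].
HN type (ℓ=4): μ^(1)=9; μ^(2)=1; μ^(3)=-1; μ^(4)=-11

((1, 1, 0, 0, 0, 0); (1, 1, 1, 1, 1, 0); (0, 0, 0, 0, 0, 1); (0, 0, 0, 1, 1, 0))


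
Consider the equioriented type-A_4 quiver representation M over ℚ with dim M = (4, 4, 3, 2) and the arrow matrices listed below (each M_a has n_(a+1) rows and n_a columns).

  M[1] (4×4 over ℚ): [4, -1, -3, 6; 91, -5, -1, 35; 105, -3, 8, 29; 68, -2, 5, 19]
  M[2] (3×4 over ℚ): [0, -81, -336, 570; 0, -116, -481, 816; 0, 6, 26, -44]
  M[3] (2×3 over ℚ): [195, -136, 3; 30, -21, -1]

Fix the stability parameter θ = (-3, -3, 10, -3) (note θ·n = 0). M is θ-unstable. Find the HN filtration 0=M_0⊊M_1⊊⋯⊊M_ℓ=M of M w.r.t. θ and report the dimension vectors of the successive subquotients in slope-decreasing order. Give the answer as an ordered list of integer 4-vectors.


Via rank(M_{q-1}∘⋯∘M_p): M ≅ I[1,2]^2, I[1,4]^2, I[3,3].
μ_θ-semistable layers: μ^(1)=10; μ^(2)=7/2; μ^(3)=-3

((0, 0, 1, 0); (0, 0, 2, 2); (4, 4, 0, 0))


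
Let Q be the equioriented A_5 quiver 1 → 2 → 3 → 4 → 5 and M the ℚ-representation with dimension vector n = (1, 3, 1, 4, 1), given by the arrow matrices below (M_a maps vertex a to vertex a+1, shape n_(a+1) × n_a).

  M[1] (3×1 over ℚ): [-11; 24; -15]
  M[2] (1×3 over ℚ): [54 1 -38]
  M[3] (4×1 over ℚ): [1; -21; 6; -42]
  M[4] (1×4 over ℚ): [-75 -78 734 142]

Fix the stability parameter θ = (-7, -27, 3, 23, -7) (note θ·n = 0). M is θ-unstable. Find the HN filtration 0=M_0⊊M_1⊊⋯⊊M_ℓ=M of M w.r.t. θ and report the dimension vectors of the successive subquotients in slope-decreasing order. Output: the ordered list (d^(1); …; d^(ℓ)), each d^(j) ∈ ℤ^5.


Barcode: M ≅ I[1,2], I[2,2], I[2,5], I[4,4]^3. HN layers by μ_θ (5 steps, strictly decreasing):
  μ^(1)=23; μ^(2)=8; μ^(3)=3; μ^(4)=-17; μ^(5)=-27

((0, 0, 0, 3, 0); (0, 0, 0, 1, 1); (0, 0, 1, 0, 0); (1, 1, 0, 0, 0); (0, 2, 0, 0, 0))
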